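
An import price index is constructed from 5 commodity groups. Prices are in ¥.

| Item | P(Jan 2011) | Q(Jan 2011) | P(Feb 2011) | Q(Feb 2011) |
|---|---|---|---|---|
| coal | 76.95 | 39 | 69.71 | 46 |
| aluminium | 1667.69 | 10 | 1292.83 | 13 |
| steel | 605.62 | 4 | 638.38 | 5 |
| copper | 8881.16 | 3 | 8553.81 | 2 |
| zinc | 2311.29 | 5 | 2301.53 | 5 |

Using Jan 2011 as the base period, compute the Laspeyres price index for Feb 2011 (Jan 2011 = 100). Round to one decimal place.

91.8

Laspeyres price index uses base-period quantities as weights.
ΣP(Feb 2011)·Q(Jan 2011) = 69.71×39 + 1292.83×10 + 638.38×4 + 8553.81×3 + 2301.53×5 = 2718.69 + 12928.3 + 2553.52 + 25661.43 + 11507.65 = 55369.59
ΣP(Jan 2011)·Q(Jan 2011) = 76.95×39 + 1667.69×10 + 605.62×4 + 8881.16×3 + 2311.29×5 = 3001.05 + 16676.9 + 2422.48 + 26643.48 + 11556.45 = 60300.36
Index = 55369.59 / 60300.36 × 100 = 91.8230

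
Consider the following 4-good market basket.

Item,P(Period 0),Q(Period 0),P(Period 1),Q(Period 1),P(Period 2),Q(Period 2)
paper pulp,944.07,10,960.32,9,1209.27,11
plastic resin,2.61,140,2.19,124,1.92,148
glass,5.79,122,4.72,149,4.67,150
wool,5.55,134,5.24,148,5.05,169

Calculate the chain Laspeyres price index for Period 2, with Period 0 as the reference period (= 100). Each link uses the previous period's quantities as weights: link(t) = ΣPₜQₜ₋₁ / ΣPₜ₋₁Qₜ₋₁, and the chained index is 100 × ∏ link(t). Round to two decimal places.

Link Period 0→Period 1:
ΣP(Period 1)Q(Period 0) = 960.32×10 + 2.19×140 + 4.72×122 + 5.24×134 = 9603.2 + 306.6 + 575.84 + 702.16 = 11187.8
ΣP(Period 0)Q(Period 0) = 944.07×10 + 2.61×140 + 5.79×122 + 5.55×134 = 9440.7 + 365.4 + 706.38 + 743.7 = 11256.18
link = 11187.8/11256.18 = 0.993925
Link Period 1→Period 2:
ΣP(Period 2)Q(Period 1) = 1209.27×9 + 1.92×124 + 4.67×149 + 5.05×148 = 10883.43 + 238.08 + 695.83 + 747.4 = 12564.74
ΣP(Period 1)Q(Period 1) = 960.32×9 + 2.19×124 + 4.72×149 + 5.24×148 = 8642.88 + 271.56 + 703.28 + 775.52 = 10393.24
link = 12564.74/10393.24 = 1.208934
Chained index = 100 × 0.993925 × 1.208934 = 120.1590

120.16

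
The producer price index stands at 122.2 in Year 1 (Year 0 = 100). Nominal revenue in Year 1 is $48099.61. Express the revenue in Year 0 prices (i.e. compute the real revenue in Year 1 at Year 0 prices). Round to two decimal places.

Real = Nominal ÷ (Index/100) = 48099.61 ÷ (122.2/100)
     = 48099.61 ÷ 1.222 = 39361.3830

39361.38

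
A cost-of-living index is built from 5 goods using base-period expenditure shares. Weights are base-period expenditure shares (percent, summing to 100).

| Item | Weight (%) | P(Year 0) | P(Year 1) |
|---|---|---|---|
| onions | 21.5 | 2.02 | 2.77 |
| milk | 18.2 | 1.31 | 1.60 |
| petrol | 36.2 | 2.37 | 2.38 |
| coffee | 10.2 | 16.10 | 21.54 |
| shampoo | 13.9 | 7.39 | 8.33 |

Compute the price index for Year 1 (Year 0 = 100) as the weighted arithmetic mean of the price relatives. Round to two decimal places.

117.38

onions: 21.5 × (2.77/2.02) = 21.5 × 1.371287 = 29.4827
milk: 18.2 × (1.60/1.31) = 18.2 × 1.221374 = 22.2290
petrol: 36.2 × (2.38/2.37) = 36.2 × 1.004219 = 36.3527
coffee: 10.2 × (21.54/16.10) = 10.2 × 1.337888 = 13.6465
shampoo: 13.9 × (8.33/7.39) = 13.9 × 1.127199 = 15.6681
Index = Σ wᵢ·(p₁ᵢ/p₀ᵢ) = 29.4827 + 22.2290 + 36.3527 + 13.6465 + 15.6681 = 117.3789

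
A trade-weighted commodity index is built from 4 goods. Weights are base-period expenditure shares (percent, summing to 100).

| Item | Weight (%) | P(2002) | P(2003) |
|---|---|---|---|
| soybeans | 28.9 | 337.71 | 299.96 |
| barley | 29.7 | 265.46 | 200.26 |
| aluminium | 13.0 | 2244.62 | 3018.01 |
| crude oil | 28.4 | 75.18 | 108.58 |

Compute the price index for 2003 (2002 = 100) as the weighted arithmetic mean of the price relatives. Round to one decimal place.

106.6

soybeans: 28.9 × (299.96/337.71) = 28.9 × 0.888218 = 25.6695
barley: 29.7 × (200.26/265.46) = 29.7 × 0.754389 = 22.4053
aluminium: 13.0 × (3018.01/2244.62) = 13.0 × 1.344553 = 17.4792
crude oil: 28.4 × (108.58/75.18) = 28.4 × 1.444267 = 41.0172
Index = Σ wᵢ·(p₁ᵢ/p₀ᵢ) = 25.6695 + 22.4053 + 17.4792 + 41.0172 = 106.5712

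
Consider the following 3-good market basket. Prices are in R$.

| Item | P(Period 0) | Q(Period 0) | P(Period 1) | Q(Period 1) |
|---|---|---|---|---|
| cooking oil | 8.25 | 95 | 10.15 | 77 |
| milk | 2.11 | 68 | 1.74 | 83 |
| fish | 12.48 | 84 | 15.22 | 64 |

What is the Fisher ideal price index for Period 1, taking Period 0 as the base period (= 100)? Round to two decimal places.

Laspeyres component (base-period weights):
ΣP(Period 1)Q(Period 0) = 10.15×95 + 1.74×68 + 15.22×84 = 964.25 + 118.32 + 1278.48 = 2361.05
ΣP(Period 0)Q(Period 0) = 8.25×95 + 2.11×68 + 12.48×84 = 783.75 + 143.48 + 1048.32 = 1975.55
L = 2361.05 / 1975.55 × 100 = 119.5136
Paasche component (current-period weights):
ΣP(Period 1)Q(Period 1) = 10.15×77 + 1.74×83 + 15.22×64 = 781.55 + 144.42 + 974.08 = 1900.05
ΣP(Period 0)Q(Period 1) = 8.25×77 + 2.11×83 + 12.48×64 = 635.25 + 175.13 + 798.72 = 1609.1
P = 1900.05 / 1609.1 × 100 = 118.0815
Fisher = √(L × P) = √(119.5136 × 118.0815) = 118.7954

118.80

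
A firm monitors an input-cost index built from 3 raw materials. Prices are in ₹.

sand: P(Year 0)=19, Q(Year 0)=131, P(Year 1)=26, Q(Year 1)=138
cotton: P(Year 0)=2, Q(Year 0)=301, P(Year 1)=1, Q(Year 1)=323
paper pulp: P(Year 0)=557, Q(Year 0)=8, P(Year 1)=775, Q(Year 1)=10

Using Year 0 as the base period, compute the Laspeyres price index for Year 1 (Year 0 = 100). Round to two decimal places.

131.27

Laspeyres price index uses base-period quantities as weights.
ΣP(Year 1)·Q(Year 0) = 26×131 + 1×301 + 775×8 = 3406 + 301 + 6200 = 9907
ΣP(Year 0)·Q(Year 0) = 19×131 + 2×301 + 557×8 = 2489 + 602 + 4456 = 7547
Index = 9907 / 7547 × 100 = 131.2707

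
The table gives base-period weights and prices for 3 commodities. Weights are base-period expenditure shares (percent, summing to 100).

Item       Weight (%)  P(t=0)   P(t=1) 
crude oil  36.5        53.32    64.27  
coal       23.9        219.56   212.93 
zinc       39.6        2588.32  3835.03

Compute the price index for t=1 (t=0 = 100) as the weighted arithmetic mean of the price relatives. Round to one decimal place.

125.8

crude oil: 36.5 × (64.27/53.32) = 36.5 × 1.205364 = 43.9958
coal: 23.9 × (212.93/219.56) = 23.9 × 0.969803 = 23.1783
zinc: 39.6 × (3835.03/2588.32) = 39.6 × 1.481668 = 58.6740
Index = Σ wᵢ·(p₁ᵢ/p₀ᵢ) = 43.9958 + 23.1783 + 58.6740 = 125.8481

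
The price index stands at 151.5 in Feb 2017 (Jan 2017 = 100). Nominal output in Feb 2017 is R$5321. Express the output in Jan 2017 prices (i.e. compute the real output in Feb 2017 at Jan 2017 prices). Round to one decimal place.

3512.2

Real = Nominal ÷ (Index/100) = 5321 ÷ (151.5/100)
     = 5321 ÷ 1.515 = 3512.2112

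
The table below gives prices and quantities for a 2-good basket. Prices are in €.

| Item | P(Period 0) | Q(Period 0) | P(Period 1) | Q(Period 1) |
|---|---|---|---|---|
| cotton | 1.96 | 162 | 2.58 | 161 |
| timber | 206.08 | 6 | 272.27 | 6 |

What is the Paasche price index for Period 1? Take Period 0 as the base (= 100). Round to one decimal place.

132.0

Paasche price index uses current-period quantities as weights.
ΣP(Period 1)·Q(Period 1) = 2.58×161 + 272.27×6 = 415.38 + 1633.62 = 2049
ΣP(Period 0)·Q(Period 1) = 1.96×161 + 206.08×6 = 315.56 + 1236.48 = 1552.04
Index = 2049 / 1552.04 × 100 = 132.0198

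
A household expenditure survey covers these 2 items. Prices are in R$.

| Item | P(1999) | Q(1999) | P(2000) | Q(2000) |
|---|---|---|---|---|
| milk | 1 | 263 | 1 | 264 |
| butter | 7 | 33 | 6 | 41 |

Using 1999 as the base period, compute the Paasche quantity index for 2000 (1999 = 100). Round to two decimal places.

Paasche quantity index uses current-period prices as weights.
ΣP(2000)·Q(2000) = 1×264 + 6×41 = 264 + 246 = 510
ΣP(2000)·Q(1999) = 1×263 + 6×33 = 263 + 198 = 461
Index = 510 / 461 × 100 = 110.6291

110.63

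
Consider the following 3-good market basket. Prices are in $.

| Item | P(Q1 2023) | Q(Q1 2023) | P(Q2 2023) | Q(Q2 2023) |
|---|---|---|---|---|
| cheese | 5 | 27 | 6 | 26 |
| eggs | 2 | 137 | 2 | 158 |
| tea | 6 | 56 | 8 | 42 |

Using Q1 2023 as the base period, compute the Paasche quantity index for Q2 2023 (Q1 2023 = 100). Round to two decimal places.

Paasche quantity index uses current-period prices as weights.
ΣP(Q2 2023)·Q(Q2 2023) = 6×26 + 2×158 + 8×42 = 156 + 316 + 336 = 808
ΣP(Q2 2023)·Q(Q1 2023) = 6×27 + 2×137 + 8×56 = 162 + 274 + 448 = 884
Index = 808 / 884 × 100 = 91.4027

91.40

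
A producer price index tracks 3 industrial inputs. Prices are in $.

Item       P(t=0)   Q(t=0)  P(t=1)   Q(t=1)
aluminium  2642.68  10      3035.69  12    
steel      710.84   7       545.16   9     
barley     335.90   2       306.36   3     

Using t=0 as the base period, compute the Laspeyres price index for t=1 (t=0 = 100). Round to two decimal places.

Laspeyres price index uses base-period quantities as weights.
ΣP(t=1)·Q(t=0) = 3035.69×10 + 545.16×7 + 306.36×2 = 30356.9 + 3816.12 + 612.72 = 34785.74
ΣP(t=0)·Q(t=0) = 2642.68×10 + 710.84×7 + 335.90×2 = 26426.8 + 4975.88 + 671.8 = 32074.48
Index = 34785.74 / 32074.48 × 100 = 108.4530

108.45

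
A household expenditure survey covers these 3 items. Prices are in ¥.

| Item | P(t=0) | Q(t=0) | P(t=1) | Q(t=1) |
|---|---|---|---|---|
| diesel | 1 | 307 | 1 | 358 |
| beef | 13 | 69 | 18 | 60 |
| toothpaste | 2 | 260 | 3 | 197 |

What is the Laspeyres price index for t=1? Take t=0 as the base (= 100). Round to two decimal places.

135.09

Laspeyres price index uses base-period quantities as weights.
ΣP(t=1)·Q(t=0) = 1×307 + 18×69 + 3×260 = 307 + 1242 + 780 = 2329
ΣP(t=0)·Q(t=0) = 1×307 + 13×69 + 2×260 = 307 + 897 + 520 = 1724
Index = 2329 / 1724 × 100 = 135.0928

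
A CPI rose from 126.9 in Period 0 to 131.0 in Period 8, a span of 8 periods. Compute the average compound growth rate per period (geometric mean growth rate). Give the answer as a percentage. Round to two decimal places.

0.40%

Growth factor = (131.0/126.9)^(1/8) = (1.032309)^(1/8) = 1.003983
Growth rate = 1.003983 − 1 = 0.003983 = 0.3983%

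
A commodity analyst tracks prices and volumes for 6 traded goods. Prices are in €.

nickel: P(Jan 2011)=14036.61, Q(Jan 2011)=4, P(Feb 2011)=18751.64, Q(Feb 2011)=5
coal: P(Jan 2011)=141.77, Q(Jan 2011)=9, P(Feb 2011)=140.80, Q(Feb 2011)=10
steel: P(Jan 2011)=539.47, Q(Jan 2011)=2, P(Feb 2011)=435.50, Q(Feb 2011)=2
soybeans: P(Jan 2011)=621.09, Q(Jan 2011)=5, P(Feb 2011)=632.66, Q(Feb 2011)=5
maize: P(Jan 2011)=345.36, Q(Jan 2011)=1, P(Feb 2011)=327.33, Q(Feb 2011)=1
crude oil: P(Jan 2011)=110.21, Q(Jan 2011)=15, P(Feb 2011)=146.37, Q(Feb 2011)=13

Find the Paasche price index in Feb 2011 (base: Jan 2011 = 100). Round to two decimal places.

130.77

Paasche price index uses current-period quantities as weights.
ΣP(Feb 2011)·Q(Feb 2011) = 18751.64×5 + 140.80×10 + 435.50×2 + 632.66×5 + 327.33×1 + 146.37×13 = 93758.2 + 1408 + 871 + 3163.3 + 327.33 + 1902.81 = 101430.64
ΣP(Jan 2011)·Q(Feb 2011) = 14036.61×5 + 141.77×10 + 539.47×2 + 621.09×5 + 345.36×1 + 110.21×13 = 70183.05 + 1417.7 + 1078.94 + 3105.45 + 345.36 + 1432.73 = 77563.23
Index = 101430.64 / 77563.23 × 100 = 130.7716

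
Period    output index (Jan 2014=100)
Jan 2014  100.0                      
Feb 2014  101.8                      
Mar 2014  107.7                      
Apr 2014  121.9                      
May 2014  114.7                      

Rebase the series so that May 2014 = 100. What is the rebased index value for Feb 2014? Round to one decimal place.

Rebased(Feb 2014) = 101.8 / 114.7 × 100 = 88.7533

88.8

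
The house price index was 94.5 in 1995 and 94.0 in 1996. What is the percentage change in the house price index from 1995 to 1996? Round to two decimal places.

Change = (94.0 − 94.5) / 94.5 × 100
       = -0.5 / 94.5 × 100 = -0.5291%

-0.53%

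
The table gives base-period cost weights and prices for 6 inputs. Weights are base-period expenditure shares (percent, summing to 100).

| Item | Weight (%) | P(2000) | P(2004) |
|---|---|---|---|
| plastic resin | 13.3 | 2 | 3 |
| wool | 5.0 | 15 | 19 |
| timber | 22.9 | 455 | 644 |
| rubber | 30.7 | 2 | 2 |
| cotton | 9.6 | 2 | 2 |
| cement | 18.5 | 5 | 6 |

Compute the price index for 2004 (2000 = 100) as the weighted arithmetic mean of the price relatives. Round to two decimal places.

121.20

plastic resin: 13.3 × (3/2) = 13.3 × 1.500000 = 19.9500
wool: 5.0 × (19/15) = 5.0 × 1.266667 = 6.3333
timber: 22.9 × (644/455) = 22.9 × 1.415385 = 32.4123
rubber: 30.7 × (2/2) = 30.7 × 1.000000 = 30.7000
cotton: 9.6 × (2/2) = 9.6 × 1.000000 = 9.6000
cement: 18.5 × (6/5) = 18.5 × 1.200000 = 22.2000
Index = Σ wᵢ·(p₁ᵢ/p₀ᵢ) = 19.9500 + 6.3333 + 32.4123 + 30.7000 + 9.6000 + 22.2000 = 121.1956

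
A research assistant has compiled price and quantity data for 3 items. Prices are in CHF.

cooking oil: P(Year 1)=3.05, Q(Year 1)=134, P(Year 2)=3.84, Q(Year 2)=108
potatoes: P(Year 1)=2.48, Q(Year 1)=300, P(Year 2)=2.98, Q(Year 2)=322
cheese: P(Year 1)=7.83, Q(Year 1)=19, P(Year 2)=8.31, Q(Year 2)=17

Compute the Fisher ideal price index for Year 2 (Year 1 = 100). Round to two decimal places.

120.27

Laspeyres component (base-period weights):
ΣP(Year 2)Q(Year 1) = 3.84×134 + 2.98×300 + 8.31×19 = 514.56 + 894 + 157.89 = 1566.45
ΣP(Year 1)Q(Year 1) = 3.05×134 + 2.48×300 + 7.83×19 = 408.7 + 744 + 148.77 = 1301.47
L = 1566.45 / 1301.47 × 100 = 120.3601
Paasche component (current-period weights):
ΣP(Year 2)Q(Year 2) = 3.84×108 + 2.98×322 + 8.31×17 = 414.72 + 959.56 + 141.27 = 1515.55
ΣP(Year 1)Q(Year 2) = 3.05×108 + 2.48×322 + 7.83×17 = 329.4 + 798.56 + 133.11 = 1261.07
P = 1515.55 / 1261.07 × 100 = 120.1797
Fisher = √(L × P) = √(120.3601 × 120.1797) = 120.2698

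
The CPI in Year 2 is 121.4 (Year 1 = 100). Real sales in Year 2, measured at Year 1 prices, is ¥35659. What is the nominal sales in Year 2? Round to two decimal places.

43290.03

Nominal = Real × (Index/100) = 35659 × (121.4/100)
        = 35659 × 1.214 = 43290.0260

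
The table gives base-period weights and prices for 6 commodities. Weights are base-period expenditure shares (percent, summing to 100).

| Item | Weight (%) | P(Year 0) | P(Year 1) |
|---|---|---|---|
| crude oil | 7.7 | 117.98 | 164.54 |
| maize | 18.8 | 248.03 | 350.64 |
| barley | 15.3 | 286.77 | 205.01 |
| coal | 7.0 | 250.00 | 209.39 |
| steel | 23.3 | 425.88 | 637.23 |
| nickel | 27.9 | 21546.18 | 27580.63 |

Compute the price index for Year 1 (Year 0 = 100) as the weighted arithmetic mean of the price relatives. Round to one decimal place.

124.7

crude oil: 7.7 × (164.54/117.98) = 7.7 × 1.394643 = 10.7388
maize: 18.8 × (350.64/248.03) = 18.8 × 1.413700 = 26.5776
barley: 15.3 × (205.01/286.77) = 15.3 × 0.714893 = 10.9379
coal: 7.0 × (209.39/250.00) = 7.0 × 0.837560 = 5.8629
steel: 23.3 × (637.23/425.88) = 23.3 × 1.496267 = 34.8630
nickel: 27.9 × (27580.63/21546.18) = 27.9 × 1.280071 = 35.7140
Index = Σ wᵢ·(p₁ᵢ/p₀ᵢ) = 10.7388 + 26.5776 + 10.9379 + 5.8629 + 34.8630 + 35.7140 = 124.6941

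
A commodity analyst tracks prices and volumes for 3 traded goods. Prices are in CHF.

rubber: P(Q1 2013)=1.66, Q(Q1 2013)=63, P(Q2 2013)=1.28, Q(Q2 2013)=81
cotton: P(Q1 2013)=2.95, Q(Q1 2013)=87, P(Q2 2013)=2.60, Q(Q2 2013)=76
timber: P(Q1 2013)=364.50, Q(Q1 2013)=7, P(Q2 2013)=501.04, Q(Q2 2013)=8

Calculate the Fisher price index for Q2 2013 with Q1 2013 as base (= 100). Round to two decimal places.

131.28

Laspeyres component (base-period weights):
ΣP(Q2 2013)Q(Q1 2013) = 1.28×63 + 2.60×87 + 501.04×7 = 80.64 + 226.2 + 3507.28 = 3814.12
ΣP(Q1 2013)Q(Q1 2013) = 1.66×63 + 2.95×87 + 364.50×7 = 104.58 + 256.65 + 2551.5 = 2912.73
L = 3814.12 / 2912.73 × 100 = 130.9466
Paasche component (current-period weights):
ΣP(Q2 2013)Q(Q2 2013) = 1.28×81 + 2.60×76 + 501.04×8 = 103.68 + 197.6 + 4008.32 = 4309.6
ΣP(Q1 2013)Q(Q2 2013) = 1.66×81 + 2.95×76 + 364.50×8 = 134.46 + 224.2 + 2916 = 3274.66
P = 4309.6 / 3274.66 × 100 = 131.6045
Fisher = √(L × P) = √(130.9466 × 131.6045) = 131.2751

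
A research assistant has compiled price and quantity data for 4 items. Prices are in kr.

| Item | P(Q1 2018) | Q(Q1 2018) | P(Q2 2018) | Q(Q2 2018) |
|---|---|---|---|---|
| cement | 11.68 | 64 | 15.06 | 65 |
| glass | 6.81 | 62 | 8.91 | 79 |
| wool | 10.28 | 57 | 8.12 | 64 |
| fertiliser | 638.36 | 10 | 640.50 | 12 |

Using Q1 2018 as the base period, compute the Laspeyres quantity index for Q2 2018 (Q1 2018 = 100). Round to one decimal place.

118.1

Laspeyres quantity index uses base-period prices as weights.
ΣP(Q1 2018)·Q(Q2 2018) = 11.68×65 + 6.81×79 + 10.28×64 + 638.36×12 = 759.2 + 537.99 + 657.92 + 7660.32 = 9615.43
ΣP(Q1 2018)·Q(Q1 2018) = 11.68×64 + 6.81×62 + 10.28×57 + 638.36×10 = 747.52 + 422.22 + 585.96 + 6383.6 = 8139.3
Index = 9615.43 / 8139.3 × 100 = 118.1358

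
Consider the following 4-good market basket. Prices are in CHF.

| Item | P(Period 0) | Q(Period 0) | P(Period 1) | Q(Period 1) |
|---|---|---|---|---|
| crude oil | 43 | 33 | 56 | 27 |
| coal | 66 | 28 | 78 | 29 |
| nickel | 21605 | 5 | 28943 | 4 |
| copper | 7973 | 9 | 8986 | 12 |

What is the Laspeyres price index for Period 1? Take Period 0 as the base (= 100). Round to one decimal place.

125.4

Laspeyres price index uses base-period quantities as weights.
ΣP(Period 1)·Q(Period 0) = 56×33 + 78×28 + 28943×5 + 8986×9 = 1848 + 2184 + 144715 + 80874 = 229621
ΣP(Period 0)·Q(Period 0) = 43×33 + 66×28 + 21605×5 + 7973×9 = 1419 + 1848 + 108025 + 71757 = 183049
Index = 229621 / 183049 × 100 = 125.4424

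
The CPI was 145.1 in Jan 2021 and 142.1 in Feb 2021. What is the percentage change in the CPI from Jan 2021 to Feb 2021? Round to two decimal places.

Change = (142.1 − 145.1) / 145.1 × 100
       = -3.0 / 145.1 × 100 = -2.0675%

-2.07%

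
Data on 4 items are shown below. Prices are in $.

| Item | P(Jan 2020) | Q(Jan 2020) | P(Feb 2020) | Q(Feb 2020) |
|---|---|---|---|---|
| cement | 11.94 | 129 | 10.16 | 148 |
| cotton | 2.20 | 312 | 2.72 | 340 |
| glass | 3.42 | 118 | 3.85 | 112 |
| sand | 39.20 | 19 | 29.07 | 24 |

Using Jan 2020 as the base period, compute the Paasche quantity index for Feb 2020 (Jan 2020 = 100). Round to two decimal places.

112.36

Paasche quantity index uses current-period prices as weights.
ΣP(Feb 2020)·Q(Feb 2020) = 10.16×148 + 2.72×340 + 3.85×112 + 29.07×24 = 1503.68 + 924.8 + 431.2 + 697.68 = 3557.36
ΣP(Feb 2020)·Q(Jan 2020) = 10.16×129 + 2.72×312 + 3.85×118 + 29.07×19 = 1310.64 + 848.64 + 454.3 + 552.33 = 3165.91
Index = 3557.36 / 3165.91 × 100 = 112.3645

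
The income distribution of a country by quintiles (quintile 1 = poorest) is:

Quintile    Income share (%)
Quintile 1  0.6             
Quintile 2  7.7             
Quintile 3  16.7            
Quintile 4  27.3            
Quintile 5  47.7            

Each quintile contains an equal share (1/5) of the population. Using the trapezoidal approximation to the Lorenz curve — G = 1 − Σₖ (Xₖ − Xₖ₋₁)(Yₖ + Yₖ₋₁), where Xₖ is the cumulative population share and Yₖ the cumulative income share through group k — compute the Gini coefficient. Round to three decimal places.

0.455

Cumulative income shares Yₖ: 0.0060, 0.0830, 0.2500, 0.5230, 1.0000
Σ (Xₖ−Xₖ₋₁)(Yₖ+Yₖ₋₁) = (1/5)(0.0060+0.0000) + (1/5)(0.0830+0.0060) + (1/5)(0.2500+0.0830) + (1/5)(0.5230+0.2500) + (1/5)(1.0000+0.5230)
  = 0.0012 + 0.0178 + 0.0666 + 0.1546 + 0.3046 = 0.5448
G = 1 − 0.5448 = 0.4552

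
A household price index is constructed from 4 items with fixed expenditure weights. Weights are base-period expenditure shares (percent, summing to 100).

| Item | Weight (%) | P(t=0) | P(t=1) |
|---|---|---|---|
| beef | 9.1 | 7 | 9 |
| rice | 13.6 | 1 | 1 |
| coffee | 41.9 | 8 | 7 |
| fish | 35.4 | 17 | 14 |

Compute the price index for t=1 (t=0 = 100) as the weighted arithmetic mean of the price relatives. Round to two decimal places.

beef: 9.1 × (9/7) = 9.1 × 1.285714 = 11.7000
rice: 13.6 × (1/1) = 13.6 × 1.000000 = 13.6000
coffee: 41.9 × (7/8) = 41.9 × 0.875000 = 36.6625
fish: 35.4 × (14/17) = 35.4 × 0.823529 = 29.1529
Index = Σ wᵢ·(p₁ᵢ/p₀ᵢ) = 11.7000 + 13.6000 + 36.6625 + 29.1529 = 91.1154

91.12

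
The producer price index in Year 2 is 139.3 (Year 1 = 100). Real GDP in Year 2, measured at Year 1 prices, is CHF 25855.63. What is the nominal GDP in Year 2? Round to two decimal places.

Nominal = Real × (Index/100) = 25855.63 × (139.3/100)
        = 25855.63 × 1.393 = 36016.8926

36016.89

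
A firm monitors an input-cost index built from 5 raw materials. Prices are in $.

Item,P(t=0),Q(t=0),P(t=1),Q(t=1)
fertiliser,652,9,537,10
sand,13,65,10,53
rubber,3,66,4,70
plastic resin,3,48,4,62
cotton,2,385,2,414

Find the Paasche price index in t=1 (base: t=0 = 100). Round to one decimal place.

Paasche price index uses current-period quantities as weights.
ΣP(t=1)·Q(t=1) = 537×10 + 10×53 + 4×70 + 4×62 + 2×414 = 5370 + 530 + 280 + 248 + 828 = 7256
ΣP(t=0)·Q(t=1) = 652×10 + 13×53 + 3×70 + 3×62 + 2×414 = 6520 + 689 + 210 + 186 + 828 = 8433
Index = 7256 / 8433 × 100 = 86.0429

86.0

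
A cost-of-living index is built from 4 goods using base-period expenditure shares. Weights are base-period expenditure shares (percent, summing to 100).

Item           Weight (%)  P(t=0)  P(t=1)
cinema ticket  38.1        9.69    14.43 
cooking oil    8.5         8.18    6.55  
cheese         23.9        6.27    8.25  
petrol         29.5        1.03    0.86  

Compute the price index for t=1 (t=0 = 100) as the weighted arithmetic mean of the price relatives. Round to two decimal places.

cinema ticket: 38.1 × (14.43/9.69) = 38.1 × 1.489164 = 56.7372
cooking oil: 8.5 × (6.55/8.18) = 8.5 × 0.800733 = 6.8062
cheese: 23.9 × (8.25/6.27) = 23.9 × 1.315789 = 31.4474
petrol: 29.5 × (0.86/1.03) = 29.5 × 0.834951 = 24.6311
Index = Σ wᵢ·(p₁ᵢ/p₀ᵢ) = 56.7372 + 6.8062 + 31.4474 + 24.6311 = 119.6218

119.62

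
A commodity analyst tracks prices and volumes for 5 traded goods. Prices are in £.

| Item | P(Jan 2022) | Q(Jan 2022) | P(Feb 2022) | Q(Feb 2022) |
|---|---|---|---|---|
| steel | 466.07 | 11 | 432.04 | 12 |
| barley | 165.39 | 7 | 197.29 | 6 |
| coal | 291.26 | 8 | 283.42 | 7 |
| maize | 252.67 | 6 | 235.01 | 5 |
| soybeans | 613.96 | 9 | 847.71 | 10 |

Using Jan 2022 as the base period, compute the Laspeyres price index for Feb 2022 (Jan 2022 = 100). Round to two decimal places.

111.40

Laspeyres price index uses base-period quantities as weights.
ΣP(Feb 2022)·Q(Jan 2022) = 432.04×11 + 197.29×7 + 283.42×8 + 235.01×6 + 847.71×9 = 4752.44 + 1381.03 + 2267.36 + 1410.06 + 7629.39 = 17440.28
ΣP(Jan 2022)·Q(Jan 2022) = 466.07×11 + 165.39×7 + 291.26×8 + 252.67×6 + 613.96×9 = 5126.77 + 1157.73 + 2330.08 + 1516.02 + 5525.64 = 15656.24
Index = 17440.28 / 15656.24 × 100 = 111.3951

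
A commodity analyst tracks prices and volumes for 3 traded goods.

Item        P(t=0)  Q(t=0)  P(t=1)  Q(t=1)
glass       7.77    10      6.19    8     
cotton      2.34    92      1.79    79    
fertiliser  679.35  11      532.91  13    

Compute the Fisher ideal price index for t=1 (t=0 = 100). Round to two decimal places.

78.41

Laspeyres component (base-period weights):
ΣP(t=1)Q(t=0) = 6.19×10 + 1.79×92 + 532.91×11 = 61.9 + 164.68 + 5862.01 = 6088.59
ΣP(t=0)Q(t=0) = 7.77×10 + 2.34×92 + 679.35×11 = 77.7 + 215.28 + 7472.85 = 7765.83
L = 6088.59 / 7765.83 × 100 = 78.4023
Paasche component (current-period weights):
ΣP(t=1)Q(t=1) = 6.19×8 + 1.79×79 + 532.91×13 = 49.52 + 141.41 + 6927.83 = 7118.76
ΣP(t=0)Q(t=1) = 7.77×8 + 2.34×79 + 679.35×13 = 62.16 + 184.86 + 8831.55 = 9078.57
P = 7118.76 / 9078.57 × 100 = 78.4128
Fisher = √(L × P) = √(78.4023 × 78.4128) = 78.4075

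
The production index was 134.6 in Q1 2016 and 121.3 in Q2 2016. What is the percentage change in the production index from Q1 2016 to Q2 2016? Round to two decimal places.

Change = (121.3 − 134.6) / 134.6 × 100
       = -13.3 / 134.6 × 100 = -9.8811%

-9.88%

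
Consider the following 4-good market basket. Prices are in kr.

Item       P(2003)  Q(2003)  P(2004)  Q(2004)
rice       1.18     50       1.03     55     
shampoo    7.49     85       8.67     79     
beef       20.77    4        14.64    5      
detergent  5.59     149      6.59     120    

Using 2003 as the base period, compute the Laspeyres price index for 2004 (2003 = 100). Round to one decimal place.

Laspeyres price index uses base-period quantities as weights.
ΣP(2004)·Q(2003) = 1.03×50 + 8.67×85 + 14.64×4 + 6.59×149 = 51.5 + 736.95 + 58.56 + 981.91 = 1828.92
ΣP(2003)·Q(2003) = 1.18×50 + 7.49×85 + 20.77×4 + 5.59×149 = 59 + 636.65 + 83.08 + 832.91 = 1611.64
Index = 1828.92 / 1611.64 × 100 = 113.4819

113.5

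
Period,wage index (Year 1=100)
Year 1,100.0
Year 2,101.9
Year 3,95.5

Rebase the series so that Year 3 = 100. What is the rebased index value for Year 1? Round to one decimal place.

Rebased(Year 1) = 100.0 / 95.5 × 100 = 104.7120

104.7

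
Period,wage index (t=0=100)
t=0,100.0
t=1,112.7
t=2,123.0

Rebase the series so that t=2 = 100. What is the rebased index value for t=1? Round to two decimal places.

Rebased(t=1) = 112.7 / 123.0 × 100 = 91.6260

91.63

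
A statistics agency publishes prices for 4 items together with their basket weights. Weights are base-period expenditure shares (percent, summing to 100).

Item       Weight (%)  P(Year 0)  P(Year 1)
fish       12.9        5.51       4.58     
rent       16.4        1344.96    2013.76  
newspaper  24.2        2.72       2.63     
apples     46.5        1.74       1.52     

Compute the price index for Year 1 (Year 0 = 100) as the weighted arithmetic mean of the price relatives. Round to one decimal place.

99.3

fish: 12.9 × (4.58/5.51) = 12.9 × 0.831216 = 10.7227
rent: 16.4 × (2013.76/1344.96) = 16.4 × 1.497264 = 24.5551
newspaper: 24.2 × (2.63/2.72) = 24.2 × 0.966912 = 23.3993
apples: 46.5 × (1.52/1.74) = 46.5 × 0.873563 = 40.6207
Index = Σ wᵢ·(p₁ᵢ/p₀ᵢ) = 10.7227 + 24.5551 + 23.3993 + 40.6207 = 99.2978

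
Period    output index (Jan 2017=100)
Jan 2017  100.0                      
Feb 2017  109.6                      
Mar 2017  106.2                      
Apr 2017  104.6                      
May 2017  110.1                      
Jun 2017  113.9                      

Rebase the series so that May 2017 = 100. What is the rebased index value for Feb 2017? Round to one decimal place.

Rebased(Feb 2017) = 109.6 / 110.1 × 100 = 99.5459

99.5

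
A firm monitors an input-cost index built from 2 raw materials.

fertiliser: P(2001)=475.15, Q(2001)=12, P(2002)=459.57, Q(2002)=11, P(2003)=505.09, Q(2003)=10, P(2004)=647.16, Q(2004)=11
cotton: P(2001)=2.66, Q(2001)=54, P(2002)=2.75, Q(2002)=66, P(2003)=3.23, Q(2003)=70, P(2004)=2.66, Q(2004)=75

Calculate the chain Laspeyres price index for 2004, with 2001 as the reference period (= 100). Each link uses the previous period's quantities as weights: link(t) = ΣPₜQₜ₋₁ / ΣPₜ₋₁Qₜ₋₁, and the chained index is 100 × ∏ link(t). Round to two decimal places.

134.66

Link 2001→2002:
ΣP(2002)Q(2001) = 459.57×12 + 2.75×54 = 5514.84 + 148.5 = 5663.34
ΣP(2001)Q(2001) = 475.15×12 + 2.66×54 = 5701.8 + 143.64 = 5845.44
link = 5663.34/5845.44 = 0.968848
Link 2002→2003:
ΣP(2003)Q(2002) = 505.09×11 + 3.23×66 = 5555.99 + 213.18 = 5769.17
ΣP(2002)Q(2002) = 459.57×11 + 2.75×66 = 5055.27 + 181.5 = 5236.77
link = 5769.17/5236.77 = 1.101666
Link 2003→2004:
ΣP(2004)Q(2003) = 647.16×10 + 2.66×70 = 6471.6 + 186.2 = 6657.8
ΣP(2003)Q(2003) = 505.09×10 + 3.23×70 = 5050.9 + 226.1 = 5277
link = 6657.8/5277 = 1.261664
Chained index = 100 × 0.968848 × 1.101666 × 1.261664 = 134.6632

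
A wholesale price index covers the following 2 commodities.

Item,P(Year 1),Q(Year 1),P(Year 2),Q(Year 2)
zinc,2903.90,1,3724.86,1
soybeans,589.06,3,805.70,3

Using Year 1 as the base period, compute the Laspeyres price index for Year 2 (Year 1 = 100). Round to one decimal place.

Laspeyres price index uses base-period quantities as weights.
ΣP(Year 2)·Q(Year 1) = 3724.86×1 + 805.70×3 = 3724.86 + 2417.1 = 6141.96
ΣP(Year 1)·Q(Year 1) = 2903.90×1 + 589.06×3 = 2903.9 + 1767.18 = 4671.08
Index = 6141.96 / 4671.08 × 100 = 131.4891

131.5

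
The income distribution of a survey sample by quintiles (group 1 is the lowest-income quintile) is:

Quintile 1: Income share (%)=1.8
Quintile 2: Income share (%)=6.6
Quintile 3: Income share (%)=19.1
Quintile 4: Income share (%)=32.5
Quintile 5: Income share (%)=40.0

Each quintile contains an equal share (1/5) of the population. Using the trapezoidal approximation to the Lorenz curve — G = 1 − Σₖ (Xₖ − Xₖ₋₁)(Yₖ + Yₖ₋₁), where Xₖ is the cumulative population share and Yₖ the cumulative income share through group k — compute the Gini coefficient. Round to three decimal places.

Cumulative income shares Yₖ: 0.0180, 0.0840, 0.2750, 0.6000, 1.0000
Σ (Xₖ−Xₖ₋₁)(Yₖ+Yₖ₋₁) = (1/5)(0.0180+0.0000) + (1/5)(0.0840+0.0180) + (1/5)(0.2750+0.0840) + (1/5)(0.6000+0.2750) + (1/5)(1.0000+0.6000)
  = 0.0036 + 0.0204 + 0.0718 + 0.1750 + 0.3200 = 0.5908
G = 1 − 0.5908 = 0.4092

0.409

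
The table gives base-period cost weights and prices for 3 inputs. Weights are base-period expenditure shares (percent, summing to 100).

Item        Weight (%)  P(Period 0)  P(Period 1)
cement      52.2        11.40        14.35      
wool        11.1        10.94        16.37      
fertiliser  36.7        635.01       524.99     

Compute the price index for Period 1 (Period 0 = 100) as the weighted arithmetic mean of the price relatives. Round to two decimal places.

112.66

cement: 52.2 × (14.35/11.40) = 52.2 × 1.258772 = 65.7079
wool: 11.1 × (16.37/10.94) = 11.1 × 1.496344 = 16.6094
fertiliser: 36.7 × (524.99/635.01) = 36.7 × 0.826743 = 30.3415
Index = Σ wᵢ·(p₁ᵢ/p₀ᵢ) = 65.7079 + 16.6094 + 30.3415 = 112.6588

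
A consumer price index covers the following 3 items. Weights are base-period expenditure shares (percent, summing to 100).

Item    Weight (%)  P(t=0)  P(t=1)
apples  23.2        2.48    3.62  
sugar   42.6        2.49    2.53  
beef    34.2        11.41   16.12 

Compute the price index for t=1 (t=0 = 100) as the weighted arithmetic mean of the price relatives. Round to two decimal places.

125.47

apples: 23.2 × (3.62/2.48) = 23.2 × 1.459677 = 33.8645
sugar: 42.6 × (2.53/2.49) = 42.6 × 1.016064 = 43.2843
beef: 34.2 × (16.12/11.41) = 34.2 × 1.412796 = 48.3176
Index = Σ wᵢ·(p₁ᵢ/p₀ᵢ) = 33.8645 + 43.2843 + 48.3176 = 125.4665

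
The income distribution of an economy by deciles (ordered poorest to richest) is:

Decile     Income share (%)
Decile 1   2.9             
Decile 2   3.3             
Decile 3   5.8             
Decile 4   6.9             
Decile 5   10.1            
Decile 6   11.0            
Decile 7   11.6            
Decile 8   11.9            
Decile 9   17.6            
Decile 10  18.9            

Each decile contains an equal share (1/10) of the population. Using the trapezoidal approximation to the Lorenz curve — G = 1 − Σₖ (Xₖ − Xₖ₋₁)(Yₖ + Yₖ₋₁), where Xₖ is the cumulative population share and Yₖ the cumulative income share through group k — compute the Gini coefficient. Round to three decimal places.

0.290

Cumulative income shares Yₖ: 0.0290, 0.0620, 0.1200, 0.1890, 0.2900, 0.4000, 0.5160, 0.6350, 0.8110, 1.0000
Σ (Xₖ−Xₖ₋₁)(Yₖ+Yₖ₋₁) = (1/10)(0.0290+0.0000) + (1/10)(0.0620+0.0290) + (1/10)(0.1200+0.0620) + (1/10)(0.1890+0.1200) + (1/10)(0.2900+0.1890) + (1/10)(0.4000+0.2900) + (1/10)(0.5160+0.4000) + (1/10)(0.6350+0.5160) + (1/10)(0.8110+0.6350) + (1/10)(1.0000+0.8110)
  = 0.0029 + 0.0091 + 0.0182 + 0.0309 + 0.0479 + 0.0690 + 0.0916 + 0.1151 + 0.1446 + 0.1811 = 0.7104
G = 1 − 0.7104 = 0.2896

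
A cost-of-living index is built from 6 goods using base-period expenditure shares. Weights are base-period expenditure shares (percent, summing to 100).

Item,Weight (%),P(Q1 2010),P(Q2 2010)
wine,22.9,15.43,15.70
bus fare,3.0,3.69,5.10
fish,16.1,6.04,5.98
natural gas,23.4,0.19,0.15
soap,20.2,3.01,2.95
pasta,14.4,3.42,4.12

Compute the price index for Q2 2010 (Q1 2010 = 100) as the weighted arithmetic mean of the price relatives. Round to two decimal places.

99.01

wine: 22.9 × (15.70/15.43) = 22.9 × 1.017498 = 23.3007
bus fare: 3.0 × (5.10/3.69) = 3.0 × 1.382114 = 4.1463
fish: 16.1 × (5.98/6.04) = 16.1 × 0.990066 = 15.9401
natural gas: 23.4 × (0.15/0.19) = 23.4 × 0.789474 = 18.4737
soap: 20.2 × (2.95/3.01) = 20.2 × 0.980066 = 19.7973
pasta: 14.4 × (4.12/3.42) = 14.4 × 1.204678 = 17.3474
Index = Σ wᵢ·(p₁ᵢ/p₀ᵢ) = 23.3007 + 4.1463 + 15.9401 + 18.4737 + 19.7973 + 17.3474 = 99.0055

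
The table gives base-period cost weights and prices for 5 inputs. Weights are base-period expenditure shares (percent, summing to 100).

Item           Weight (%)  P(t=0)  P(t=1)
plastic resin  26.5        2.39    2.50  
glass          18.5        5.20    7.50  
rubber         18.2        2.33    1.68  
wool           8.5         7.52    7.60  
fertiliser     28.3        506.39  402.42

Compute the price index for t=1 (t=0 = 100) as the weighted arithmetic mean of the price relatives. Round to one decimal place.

plastic resin: 26.5 × (2.50/2.39) = 26.5 × 1.046025 = 27.7197
glass: 18.5 × (7.50/5.20) = 18.5 × 1.442308 = 26.6827
rubber: 18.2 × (1.68/2.33) = 18.2 × 0.721030 = 13.1227
wool: 8.5 × (7.60/7.52) = 8.5 × 1.010638 = 8.5904
fertiliser: 28.3 × (402.42/506.39) = 28.3 × 0.794684 = 22.4896
Index = Σ wᵢ·(p₁ᵢ/p₀ᵢ) = 27.7197 + 26.6827 + 13.1227 + 8.5904 + 22.4896 = 98.6051

98.6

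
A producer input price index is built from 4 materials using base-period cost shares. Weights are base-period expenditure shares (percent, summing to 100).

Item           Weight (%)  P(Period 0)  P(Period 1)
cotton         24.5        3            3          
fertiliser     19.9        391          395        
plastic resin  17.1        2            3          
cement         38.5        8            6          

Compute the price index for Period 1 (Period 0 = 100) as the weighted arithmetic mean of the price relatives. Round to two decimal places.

99.13

cotton: 24.5 × (3/3) = 24.5 × 1.000000 = 24.5000
fertiliser: 19.9 × (395/391) = 19.9 × 1.010230 = 20.1036
plastic resin: 17.1 × (3/2) = 17.1 × 1.500000 = 25.6500
cement: 38.5 × (6/8) = 38.5 × 0.750000 = 28.8750
Index = Σ wᵢ·(p₁ᵢ/p₀ᵢ) = 24.5000 + 20.1036 + 25.6500 + 28.8750 = 99.1286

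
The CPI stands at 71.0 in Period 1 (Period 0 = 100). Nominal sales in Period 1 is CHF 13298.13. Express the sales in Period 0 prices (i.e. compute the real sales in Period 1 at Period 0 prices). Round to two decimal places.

18729.76

Real = Nominal ÷ (Index/100) = 13298.13 ÷ (71.0/100)
     = 13298.13 ÷ 0.710 = 18729.7606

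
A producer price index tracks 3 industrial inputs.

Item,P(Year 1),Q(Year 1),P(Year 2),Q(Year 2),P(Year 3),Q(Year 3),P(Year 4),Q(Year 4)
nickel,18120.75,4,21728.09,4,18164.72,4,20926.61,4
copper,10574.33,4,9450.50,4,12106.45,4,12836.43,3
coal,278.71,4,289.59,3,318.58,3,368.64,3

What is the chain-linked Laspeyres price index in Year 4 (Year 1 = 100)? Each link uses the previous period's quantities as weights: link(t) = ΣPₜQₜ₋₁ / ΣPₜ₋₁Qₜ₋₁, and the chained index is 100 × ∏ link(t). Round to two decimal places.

Link Year 1→Year 2:
ΣP(Year 2)Q(Year 1) = 21728.09×4 + 9450.50×4 + 289.59×4 = 86912.36 + 37802 + 1158.36 = 125872.72
ΣP(Year 1)Q(Year 1) = 18120.75×4 + 10574.33×4 + 278.71×4 = 72483 + 42297.32 + 1114.84 = 115895.16
link = 125872.72/115895.16 = 1.086091
Link Year 2→Year 3:
ΣP(Year 3)Q(Year 2) = 18164.72×4 + 12106.45×4 + 318.58×3 = 72658.88 + 48425.8 + 955.74 = 122040.42
ΣP(Year 2)Q(Year 2) = 21728.09×4 + 9450.50×4 + 289.59×3 = 86912.36 + 37802 + 868.77 = 125583.13
link = 122040.42/125583.13 = 0.971790
Link Year 3→Year 4:
ΣP(Year 4)Q(Year 3) = 20926.61×4 + 12836.43×4 + 368.64×3 = 83706.44 + 51345.72 + 1105.92 = 136158.08
ΣP(Year 3)Q(Year 3) = 18164.72×4 + 12106.45×4 + 318.58×3 = 72658.88 + 48425.8 + 955.74 = 122040.42
link = 136158.08/122040.42 = 1.115680
Chained index = 100 × 1.086091 × 0.971790 × 1.115680 = 117.7547

117.75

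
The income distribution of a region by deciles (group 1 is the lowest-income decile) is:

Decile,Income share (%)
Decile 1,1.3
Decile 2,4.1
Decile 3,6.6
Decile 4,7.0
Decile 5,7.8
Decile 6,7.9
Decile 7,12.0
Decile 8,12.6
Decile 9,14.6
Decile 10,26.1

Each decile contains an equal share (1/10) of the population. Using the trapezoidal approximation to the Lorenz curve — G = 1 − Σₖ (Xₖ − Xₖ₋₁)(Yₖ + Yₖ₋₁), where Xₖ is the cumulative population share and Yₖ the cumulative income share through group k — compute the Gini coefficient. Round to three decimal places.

Cumulative income shares Yₖ: 0.0130, 0.0540, 0.1200, 0.1900, 0.2680, 0.3470, 0.4670, 0.5930, 0.7390, 1.0000
Σ (Xₖ−Xₖ₋₁)(Yₖ+Yₖ₋₁) = (1/10)(0.0130+0.0000) + (1/10)(0.0540+0.0130) + (1/10)(0.1200+0.0540) + (1/10)(0.1900+0.1200) + (1/10)(0.2680+0.1900) + (1/10)(0.3470+0.2680) + (1/10)(0.4670+0.3470) + (1/10)(0.5930+0.4670) + (1/10)(0.7390+0.5930) + (1/10)(1.0000+0.7390)
  = 0.0013 + 0.0067 + 0.0174 + 0.0310 + 0.0458 + 0.0615 + 0.0814 + 0.1060 + 0.1332 + 0.1739 = 0.6582
G = 1 − 0.6582 = 0.3418

0.342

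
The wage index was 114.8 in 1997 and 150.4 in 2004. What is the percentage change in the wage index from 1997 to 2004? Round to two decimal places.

Change = (150.4 − 114.8) / 114.8 × 100
       = 35.6 / 114.8 × 100 = 31.0105%

31.01%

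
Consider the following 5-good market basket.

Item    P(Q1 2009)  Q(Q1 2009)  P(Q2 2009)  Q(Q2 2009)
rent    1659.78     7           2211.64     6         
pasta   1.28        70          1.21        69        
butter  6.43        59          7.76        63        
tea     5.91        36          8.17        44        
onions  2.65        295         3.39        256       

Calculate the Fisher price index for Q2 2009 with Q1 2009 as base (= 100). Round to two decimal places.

Laspeyres component (base-period weights):
ΣP(Q2 2009)Q(Q1 2009) = 2211.64×7 + 1.21×70 + 7.76×59 + 8.17×36 + 3.39×295 = 15481.48 + 84.7 + 457.84 + 294.12 + 1000.05 = 17318.19
ΣP(Q1 2009)Q(Q1 2009) = 1659.78×7 + 1.28×70 + 6.43×59 + 5.91×36 + 2.65×295 = 11618.46 + 89.6 + 379.37 + 212.76 + 781.75 = 13081.94
L = 17318.19 / 13081.94 × 100 = 132.3824
Paasche component (current-period weights):
ΣP(Q2 2009)Q(Q2 2009) = 2211.64×6 + 1.21×69 + 7.76×63 + 8.17×44 + 3.39×256 = 13269.84 + 83.49 + 488.88 + 359.48 + 867.84 = 15069.53
ΣP(Q1 2009)Q(Q2 2009) = 1659.78×6 + 1.28×69 + 6.43×63 + 5.91×44 + 2.65×256 = 9958.68 + 88.32 + 405.09 + 260.04 + 678.4 = 11390.53
P = 15069.53 / 11390.53 × 100 = 132.2988
Fisher = √(L × P) = √(132.3824 × 132.2988) = 132.3406

132.34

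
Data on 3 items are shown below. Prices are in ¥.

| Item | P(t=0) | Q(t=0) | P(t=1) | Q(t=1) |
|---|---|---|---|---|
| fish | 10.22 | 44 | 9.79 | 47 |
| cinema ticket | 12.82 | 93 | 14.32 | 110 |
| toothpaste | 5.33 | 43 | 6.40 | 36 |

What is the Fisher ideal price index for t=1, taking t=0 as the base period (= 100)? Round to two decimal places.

Laspeyres component (base-period weights):
ΣP(t=1)Q(t=0) = 9.79×44 + 14.32×93 + 6.40×43 = 430.76 + 1331.76 + 275.2 = 2037.72
ΣP(t=0)Q(t=0) = 10.22×44 + 12.82×93 + 5.33×43 = 449.68 + 1192.26 + 229.19 = 1871.13
L = 2037.72 / 1871.13 × 100 = 108.9032
Paasche component (current-period weights):
ΣP(t=1)Q(t=1) = 9.79×47 + 14.32×110 + 6.40×36 = 460.13 + 1575.2 + 230.4 = 2265.73
ΣP(t=0)Q(t=1) = 10.22×47 + 12.82×110 + 5.33×36 = 480.34 + 1410.2 + 191.88 = 2082.42
P = 2265.73 / 2082.42 × 100 = 108.8027
Fisher = √(L × P) = √(108.9032 × 108.8027) = 108.8529

108.85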